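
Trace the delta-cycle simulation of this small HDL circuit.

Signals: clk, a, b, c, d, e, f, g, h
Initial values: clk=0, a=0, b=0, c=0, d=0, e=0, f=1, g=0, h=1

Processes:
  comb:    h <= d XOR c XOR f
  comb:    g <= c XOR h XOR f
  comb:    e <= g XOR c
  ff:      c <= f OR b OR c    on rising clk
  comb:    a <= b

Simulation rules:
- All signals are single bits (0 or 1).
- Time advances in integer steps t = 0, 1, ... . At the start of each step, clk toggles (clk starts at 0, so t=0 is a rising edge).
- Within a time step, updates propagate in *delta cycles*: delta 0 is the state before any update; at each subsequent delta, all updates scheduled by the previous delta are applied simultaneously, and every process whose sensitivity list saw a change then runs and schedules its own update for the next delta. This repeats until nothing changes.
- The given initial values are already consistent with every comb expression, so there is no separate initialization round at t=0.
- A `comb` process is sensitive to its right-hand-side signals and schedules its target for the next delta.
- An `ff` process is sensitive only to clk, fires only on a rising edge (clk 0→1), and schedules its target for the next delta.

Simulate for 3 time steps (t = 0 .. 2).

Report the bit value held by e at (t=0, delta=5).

1

t0.Δ0 b=0 d=0 g=0 clk=0 f=1 c=0 a=0 h=1 e=0
t0.Δ1 b=0 d=0 g=0 clk=1 f=1 c=0 a=0 h=1 e=0
t0.Δ2 b=0 d=0 g=0 clk=1 f=1 c=1 a=0 h=1 e=0
t0.Δ3 b=0 d=0 g=1 clk=1 f=1 c=1 a=0 h=0 e=1
t0.Δ4 b=0 d=0 g=0 clk=1 f=1 c=1 a=0 h=0 e=0
t0.Δ5 b=0 d=0 g=0 clk=1 f=1 c=1 a=0 h=0 e=1
t1.Δ0 b=0 d=0 g=0 clk=1 f=1 c=1 a=0 h=0 e=1
t1.Δ1 b=0 d=0 g=0 clk=0 f=1 c=1 a=0 h=0 e=1
t2.Δ0 b=0 d=0 g=0 clk=0 f=1 c=1 a=0 h=0 e=1
t2.Δ1 b=0 d=0 g=0 clk=1 f=1 c=1 a=0 h=0 e=1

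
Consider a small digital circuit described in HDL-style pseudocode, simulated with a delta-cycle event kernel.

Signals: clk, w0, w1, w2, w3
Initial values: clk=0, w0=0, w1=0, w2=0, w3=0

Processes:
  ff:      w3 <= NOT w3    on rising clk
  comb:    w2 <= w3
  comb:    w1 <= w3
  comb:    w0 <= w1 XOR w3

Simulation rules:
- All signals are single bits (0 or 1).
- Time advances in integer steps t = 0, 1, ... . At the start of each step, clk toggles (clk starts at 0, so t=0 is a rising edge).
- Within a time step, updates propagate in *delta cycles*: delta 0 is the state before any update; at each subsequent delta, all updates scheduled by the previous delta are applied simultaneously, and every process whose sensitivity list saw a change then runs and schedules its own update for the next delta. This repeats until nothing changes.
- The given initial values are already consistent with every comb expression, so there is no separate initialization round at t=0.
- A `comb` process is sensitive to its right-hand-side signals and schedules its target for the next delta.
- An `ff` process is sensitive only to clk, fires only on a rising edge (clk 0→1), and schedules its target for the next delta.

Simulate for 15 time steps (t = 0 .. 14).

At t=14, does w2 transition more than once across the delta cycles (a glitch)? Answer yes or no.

[bits: w3,w1,clk,w2,w0]
t=0: Δ0=00000 Δ1=00100 Δ2=10100 Δ3=11111 Δ4=11110 | 4Δ
t=1: Δ0=11110 Δ1=11010 | 1Δ
t=2: Δ0=11010 Δ1=11110 Δ2=01110 Δ3=00101 Δ4=00100 | 4Δ
t=3: Δ0=00100 Δ1=00000 | 1Δ
t=4: Δ0=00000 Δ1=00100 Δ2=10100 Δ3=11111 Δ4=11110 | 4Δ
t=5: Δ0=11110 Δ1=11010 | 1Δ
t=6: Δ0=11010 Δ1=11110 Δ2=01110 Δ3=00101 Δ4=00100 | 4Δ
t=7: Δ0=00100 Δ1=00000 | 1Δ
t=8: Δ0=00000 Δ1=00100 Δ2=10100 Δ3=11111 Δ4=11110 | 4Δ
t=9: Δ0=11110 Δ1=11010 | 1Δ
t=10: Δ0=11010 Δ1=11110 Δ2=01110 Δ3=00101 Δ4=00100 | 4Δ
t=11: Δ0=00100 Δ1=00000 | 1Δ
t=12: Δ0=00000 Δ1=00100 Δ2=10100 Δ3=11111 Δ4=11110 | 4Δ
t=13: Δ0=11110 Δ1=11010 | 1Δ
t=14: Δ0=11010 Δ1=11110 Δ2=01110 Δ3=00101 Δ4=00100 | 4Δ

no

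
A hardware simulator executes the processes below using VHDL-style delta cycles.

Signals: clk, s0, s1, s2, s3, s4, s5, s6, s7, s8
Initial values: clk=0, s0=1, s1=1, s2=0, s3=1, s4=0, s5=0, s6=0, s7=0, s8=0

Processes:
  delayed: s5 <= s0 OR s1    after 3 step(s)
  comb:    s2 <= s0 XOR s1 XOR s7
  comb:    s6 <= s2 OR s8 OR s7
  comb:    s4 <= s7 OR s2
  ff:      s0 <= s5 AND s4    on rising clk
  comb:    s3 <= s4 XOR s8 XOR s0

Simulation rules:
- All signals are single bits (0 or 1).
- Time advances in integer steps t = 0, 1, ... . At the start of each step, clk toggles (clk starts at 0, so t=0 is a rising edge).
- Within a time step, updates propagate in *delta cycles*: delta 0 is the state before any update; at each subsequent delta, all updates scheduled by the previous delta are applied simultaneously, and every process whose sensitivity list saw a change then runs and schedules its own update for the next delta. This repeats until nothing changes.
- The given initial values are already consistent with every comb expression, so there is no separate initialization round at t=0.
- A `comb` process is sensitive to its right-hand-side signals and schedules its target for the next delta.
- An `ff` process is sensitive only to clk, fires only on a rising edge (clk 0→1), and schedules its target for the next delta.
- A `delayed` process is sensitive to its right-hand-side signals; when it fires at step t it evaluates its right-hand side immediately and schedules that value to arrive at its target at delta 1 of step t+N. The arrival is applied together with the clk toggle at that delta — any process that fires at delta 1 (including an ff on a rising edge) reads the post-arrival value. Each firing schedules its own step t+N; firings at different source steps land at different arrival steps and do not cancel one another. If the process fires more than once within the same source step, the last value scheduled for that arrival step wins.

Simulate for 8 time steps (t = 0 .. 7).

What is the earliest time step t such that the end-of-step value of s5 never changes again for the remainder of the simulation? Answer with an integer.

t=0 Δ0: s7=0 s2=0 s1=1 s4=0 clk=0 s3=1 s5=0 s8=0 s6=0 s0=1
  Δ1: clk:0→1
  Δ2: s0:1→0
  Δ3: s2:0→1, s3:1→0
  Δ4: s4:0→1, s6:0→1
  Δ5: s3:0→1
  (5Δ to stable)
t=1 Δ0: s7=0 s2=1 s1=1 s4=1 clk=1 s3=1 s5=0 s8=0 s6=1 s0=0
  Δ1: clk:1→0
  (1Δ to stable)
t=2 Δ0: s7=0 s2=1 s1=1 s4=1 clk=0 s3=1 s5=0 s8=0 s6=1 s0=0
  Δ1: clk:0→1
  (1Δ to stable)
t=3 Δ0: s7=0 s2=1 s1=1 s4=1 clk=1 s3=1 s5=0 s8=0 s6=1 s0=0
  Δ1: clk:1→0, s5:0→1
  (1Δ to stable)
t=4 Δ0: s7=0 s2=1 s1=1 s4=1 clk=0 s3=1 s5=1 s8=0 s6=1 s0=0
  Δ1: clk:0→1
  Δ2: s0:0→1
  Δ3: s2:1→0, s3:1→0
  Δ4: s4:1→0, s6:1→0
  Δ5: s3:0→1
  (5Δ to stable)
t=5 Δ0: s7=0 s2=0 s1=1 s4=0 clk=1 s3=1 s5=1 s8=0 s6=0 s0=1
  Δ1: clk:1→0
  (1Δ to stable)
t=6 Δ0: s7=0 s2=0 s1=1 s4=0 clk=0 s3=1 s5=1 s8=0 s6=0 s0=1
  Δ1: clk:0→1
  Δ2: s0:1→0
  Δ3: s2:0→1, s3:1→0
  Δ4: s4:0→1, s6:0→1
  Δ5: s3:0→1
  (5Δ to stable)
t=7 Δ0: s7=0 s2=1 s1=1 s4=1 clk=1 s3=1 s5=1 s8=0 s6=1 s0=0
  Δ1: clk:1→0
  (1Δ to stable)

3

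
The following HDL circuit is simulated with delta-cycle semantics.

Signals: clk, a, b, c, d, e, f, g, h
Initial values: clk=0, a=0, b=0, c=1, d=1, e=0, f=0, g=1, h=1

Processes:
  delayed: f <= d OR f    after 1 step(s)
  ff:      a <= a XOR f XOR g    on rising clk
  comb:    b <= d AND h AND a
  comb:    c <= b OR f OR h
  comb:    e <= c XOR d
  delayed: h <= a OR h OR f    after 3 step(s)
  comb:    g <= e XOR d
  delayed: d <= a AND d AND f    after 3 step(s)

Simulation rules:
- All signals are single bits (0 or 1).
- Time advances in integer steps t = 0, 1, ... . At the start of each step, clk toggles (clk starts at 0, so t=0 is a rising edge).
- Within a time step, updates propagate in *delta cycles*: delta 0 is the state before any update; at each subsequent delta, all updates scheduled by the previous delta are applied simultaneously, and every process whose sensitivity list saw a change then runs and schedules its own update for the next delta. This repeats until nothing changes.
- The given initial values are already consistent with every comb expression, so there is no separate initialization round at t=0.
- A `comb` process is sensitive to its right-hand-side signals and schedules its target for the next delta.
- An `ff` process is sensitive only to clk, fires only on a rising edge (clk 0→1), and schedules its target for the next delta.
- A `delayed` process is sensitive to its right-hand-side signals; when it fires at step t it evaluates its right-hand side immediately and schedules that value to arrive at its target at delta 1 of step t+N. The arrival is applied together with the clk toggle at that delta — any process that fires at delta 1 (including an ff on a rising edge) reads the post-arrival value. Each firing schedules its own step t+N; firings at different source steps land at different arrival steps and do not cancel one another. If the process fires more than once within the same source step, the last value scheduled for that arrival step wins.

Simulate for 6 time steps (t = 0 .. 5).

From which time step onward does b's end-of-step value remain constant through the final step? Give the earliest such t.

t=0 Δ0: c=1 clk=0 d=1 f=0 g=1 a=0 h=1 b=0 e=0
  Δ1: clk:0→1
  Δ2: a:0→1
  Δ3: b:0→1
  (3Δ to stable)
t=1 Δ0: c=1 clk=1 d=1 f=0 g=1 a=1 h=1 b=1 e=0
  Δ1: clk:1→0
  (1Δ to stable)
t=2 Δ0: c=1 clk=0 d=1 f=0 g=1 a=1 h=1 b=1 e=0
  Δ1: clk:0→1
  Δ2: a:1→0
  Δ3: b:1→0
  (3Δ to stable)
t=3 Δ0: c=1 clk=1 d=1 f=0 g=1 a=0 h=1 b=0 e=0
  Δ1: clk:1→0, d:1→0
  Δ2: g:1→0, e:0→1
  Δ3: g:0→1
  (3Δ to stable)
t=4 Δ0: c=1 clk=0 d=0 f=0 g=1 a=0 h=1 b=0 e=1
  Δ1: clk:0→1
  Δ2: a:0→1
  (2Δ to stable)
t=5 Δ0: c=1 clk=1 d=0 f=0 g=1 a=1 h=1 b=0 e=1
  Δ1: clk:1→0
  (1Δ to stable)

2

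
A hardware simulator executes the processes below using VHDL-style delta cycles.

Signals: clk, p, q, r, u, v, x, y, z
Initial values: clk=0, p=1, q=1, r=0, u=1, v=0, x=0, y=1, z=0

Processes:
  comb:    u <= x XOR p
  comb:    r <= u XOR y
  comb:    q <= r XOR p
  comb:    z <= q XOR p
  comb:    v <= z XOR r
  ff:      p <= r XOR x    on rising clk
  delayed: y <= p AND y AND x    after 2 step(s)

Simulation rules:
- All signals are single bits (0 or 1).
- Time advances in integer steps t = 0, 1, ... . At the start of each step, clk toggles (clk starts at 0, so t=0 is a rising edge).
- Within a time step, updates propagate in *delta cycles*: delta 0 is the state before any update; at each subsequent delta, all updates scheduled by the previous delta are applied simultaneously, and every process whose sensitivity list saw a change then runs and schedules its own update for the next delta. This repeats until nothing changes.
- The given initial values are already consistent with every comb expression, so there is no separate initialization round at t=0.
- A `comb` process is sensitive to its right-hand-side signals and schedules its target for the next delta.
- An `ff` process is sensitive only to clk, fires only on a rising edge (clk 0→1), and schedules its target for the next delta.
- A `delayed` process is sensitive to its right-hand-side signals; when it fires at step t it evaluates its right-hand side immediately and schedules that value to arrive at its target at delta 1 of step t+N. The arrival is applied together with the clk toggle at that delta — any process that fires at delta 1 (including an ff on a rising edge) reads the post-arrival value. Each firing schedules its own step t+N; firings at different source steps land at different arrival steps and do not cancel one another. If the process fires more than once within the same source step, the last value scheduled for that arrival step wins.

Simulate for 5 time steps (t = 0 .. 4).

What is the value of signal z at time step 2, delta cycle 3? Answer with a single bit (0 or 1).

t0.Δ0 y=1 p=1 x=0 u=1 v=0 z=0 q=1 clk=0 r=0
t0.Δ1 y=1 p=1 x=0 u=1 v=0 z=0 q=1 clk=1 r=0
t0.Δ2 y=1 p=0 x=0 u=1 v=0 z=0 q=1 clk=1 r=0
t0.Δ3 y=1 p=0 x=0 u=0 v=0 z=1 q=0 clk=1 r=0
t0.Δ4 y=1 p=0 x=0 u=0 v=1 z=0 q=0 clk=1 r=1
t0.Δ5 y=1 p=0 x=0 u=0 v=1 z=0 q=1 clk=1 r=1
t0.Δ6 y=1 p=0 x=0 u=0 v=1 z=1 q=1 clk=1 r=1
t0.Δ7 y=1 p=0 x=0 u=0 v=0 z=1 q=1 clk=1 r=1
t1.Δ0 y=1 p=0 x=0 u=0 v=0 z=1 q=1 clk=1 r=1
t1.Δ1 y=1 p=0 x=0 u=0 v=0 z=1 q=1 clk=0 r=1
t2.Δ0 y=1 p=0 x=0 u=0 v=0 z=1 q=1 clk=0 r=1
t2.Δ1 y=0 p=0 x=0 u=0 v=0 z=1 q=1 clk=1 r=1
t2.Δ2 y=0 p=1 x=0 u=0 v=0 z=1 q=1 clk=1 r=0
t2.Δ3 y=0 p=1 x=0 u=1 v=1 z=0 q=1 clk=1 r=0
t2.Δ4 y=0 p=1 x=0 u=1 v=0 z=0 q=1 clk=1 r=1
t2.Δ5 y=0 p=1 x=0 u=1 v=1 z=0 q=0 clk=1 r=1
t2.Δ6 y=0 p=1 x=0 u=1 v=1 z=1 q=0 clk=1 r=1
t2.Δ7 y=0 p=1 x=0 u=1 v=0 z=1 q=0 clk=1 r=1
t3.Δ0 y=0 p=1 x=0 u=1 v=0 z=1 q=0 clk=1 r=1
t3.Δ1 y=0 p=1 x=0 u=1 v=0 z=1 q=0 clk=0 r=1
t4.Δ0 y=0 p=1 x=0 u=1 v=0 z=1 q=0 clk=0 r=1
t4.Δ1 y=0 p=1 x=0 u=1 v=0 z=1 q=0 clk=1 r=1

0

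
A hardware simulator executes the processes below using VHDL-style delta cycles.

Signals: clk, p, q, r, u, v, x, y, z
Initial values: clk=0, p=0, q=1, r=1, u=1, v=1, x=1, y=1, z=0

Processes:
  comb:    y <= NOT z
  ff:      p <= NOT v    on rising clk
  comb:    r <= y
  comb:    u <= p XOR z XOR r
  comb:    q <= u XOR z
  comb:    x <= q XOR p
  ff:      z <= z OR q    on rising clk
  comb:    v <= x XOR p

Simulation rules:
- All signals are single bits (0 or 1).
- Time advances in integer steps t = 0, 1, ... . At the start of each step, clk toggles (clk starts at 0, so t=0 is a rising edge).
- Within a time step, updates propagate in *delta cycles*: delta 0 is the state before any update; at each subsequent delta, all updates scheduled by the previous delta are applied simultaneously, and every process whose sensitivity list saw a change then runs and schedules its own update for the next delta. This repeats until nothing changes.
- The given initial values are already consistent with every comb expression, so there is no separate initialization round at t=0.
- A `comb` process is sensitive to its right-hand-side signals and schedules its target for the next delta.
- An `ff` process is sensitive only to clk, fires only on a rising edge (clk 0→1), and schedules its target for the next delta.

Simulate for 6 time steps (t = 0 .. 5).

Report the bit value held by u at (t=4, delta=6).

1

[bits: u,p,v,y,q,z,clk,x,r]
t=0: Δ0=101110011 Δ1=101110111 Δ2=101111111 Δ3=001001111 Δ4=001011100 Δ5=100011110 Δ6=101001110 Δ7=101001100 Δ8=100001100 | 8Δ
t=1: Δ0=100001100 Δ1=100001000 | 1Δ
t=2: Δ0=100001000 Δ1=100001100 Δ2=110001100 Δ3=011001110 Δ4=010011110 Δ5=010011100 Δ6=011011100 | 6Δ
t=3: Δ0=011011100 Δ1=011011000 | 1Δ
t=4: Δ0=011011000 Δ1=011011100 Δ2=001011100 Δ3=100011110 Δ4=101001110 Δ5=101001100 Δ6=100001100 | 6Δ
t=5: Δ0=100001100 Δ1=100001000 | 1Δ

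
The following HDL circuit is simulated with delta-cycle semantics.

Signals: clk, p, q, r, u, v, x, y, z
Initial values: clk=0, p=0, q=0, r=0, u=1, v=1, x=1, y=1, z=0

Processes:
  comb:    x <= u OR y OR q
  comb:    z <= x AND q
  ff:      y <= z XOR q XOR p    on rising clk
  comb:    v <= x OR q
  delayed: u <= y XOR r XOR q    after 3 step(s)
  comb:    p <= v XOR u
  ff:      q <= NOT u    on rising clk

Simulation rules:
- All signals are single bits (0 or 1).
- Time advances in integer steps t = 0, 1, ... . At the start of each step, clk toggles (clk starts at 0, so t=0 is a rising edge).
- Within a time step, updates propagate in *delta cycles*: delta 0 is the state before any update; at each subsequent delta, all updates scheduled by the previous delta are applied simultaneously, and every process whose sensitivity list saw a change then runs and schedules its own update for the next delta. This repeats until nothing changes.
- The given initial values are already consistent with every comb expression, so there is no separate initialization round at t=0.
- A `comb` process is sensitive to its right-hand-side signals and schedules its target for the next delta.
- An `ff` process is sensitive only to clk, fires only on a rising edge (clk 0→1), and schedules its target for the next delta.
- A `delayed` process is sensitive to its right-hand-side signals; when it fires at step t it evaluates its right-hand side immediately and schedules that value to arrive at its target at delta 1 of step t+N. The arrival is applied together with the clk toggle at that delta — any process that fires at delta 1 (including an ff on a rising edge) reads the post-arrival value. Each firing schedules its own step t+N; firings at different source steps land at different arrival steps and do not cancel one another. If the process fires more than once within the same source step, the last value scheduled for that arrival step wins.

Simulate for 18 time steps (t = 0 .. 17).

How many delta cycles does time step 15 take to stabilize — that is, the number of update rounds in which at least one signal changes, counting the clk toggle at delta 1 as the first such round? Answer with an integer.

4

t=0 Δ0: q=0 x=1 z=0 v=1 u=1 p=0 r=0 y=1 clk=0
  Δ1: clk:0→1
  Δ2: y:1→0
  (2Δ to stable)
t=1 Δ0: q=0 x=1 z=0 v=1 u=1 p=0 r=0 y=0 clk=1
  Δ1: clk:1→0
  (1Δ to stable)
t=2 Δ0: q=0 x=1 z=0 v=1 u=1 p=0 r=0 y=0 clk=0
  Δ1: clk:0→1
  (1Δ to stable)
t=3 Δ0: q=0 x=1 z=0 v=1 u=1 p=0 r=0 y=0 clk=1
  Δ1: u:1→0, clk:1→0
  Δ2: x:1→0, p:0→1
  Δ3: v:1→0
  Δ4: p:1→0
  (4Δ to stable)
t=4 Δ0: q=0 x=0 z=0 v=0 u=0 p=0 r=0 y=0 clk=0
  Δ1: clk:0→1
  Δ2: q:0→1
  Δ3: x:0→1, v:0→1
  Δ4: z:0→1, p:0→1
  (4Δ to stable)
t=5 Δ0: q=1 x=1 z=1 v=1 u=0 p=1 r=0 y=0 clk=1
  Δ1: clk:1→0
  (1Δ to stable)
t=6 Δ0: q=1 x=1 z=1 v=1 u=0 p=1 r=0 y=0 clk=0
  Δ1: clk:0→1
  Δ2: y:0→1
  (2Δ to stable)
t=7 Δ0: q=1 x=1 z=1 v=1 u=0 p=1 r=0 y=1 clk=1
  Δ1: u:0→1, clk:1→0
  Δ2: p:1→0
  (2Δ to stable)
t=8 Δ0: q=1 x=1 z=1 v=1 u=1 p=0 r=0 y=1 clk=0
  Δ1: clk:0→1
  Δ2: q:1→0, y:1→0
  Δ3: z:1→0
  (3Δ to stable)
t=9 Δ0: q=0 x=1 z=0 v=1 u=1 p=0 r=0 y=0 clk=1
  Δ1: u:1→0, clk:1→0
  Δ2: x:1→0, p:0→1
  Δ3: v:1→0
  Δ4: p:1→0
  (4Δ to stable)
t=10 Δ0: q=0 x=0 z=0 v=0 u=0 p=0 r=0 y=0 clk=0
  Δ1: clk:0→1
  Δ2: q:0→1
  Δ3: x:0→1, v:0→1
  Δ4: z:0→1, p:0→1
  (4Δ to stable)
t=11 Δ0: q=1 x=1 z=1 v=1 u=0 p=1 r=0 y=0 clk=1
  Δ1: clk:1→0
  (1Δ to stable)
t=12 Δ0: q=1 x=1 z=1 v=1 u=0 p=1 r=0 y=0 clk=0
  Δ1: clk:0→1
  Δ2: y:0→1
  (2Δ to stable)
t=13 Δ0: q=1 x=1 z=1 v=1 u=0 p=1 r=0 y=1 clk=1
  Δ1: u:0→1, clk:1→0
  Δ2: p:1→0
  (2Δ to stable)
t=14 Δ0: q=1 x=1 z=1 v=1 u=1 p=0 r=0 y=1 clk=0
  Δ1: clk:0→1
  Δ2: q:1→0, y:1→0
  Δ3: z:1→0
  (3Δ to stable)
t=15 Δ0: q=0 x=1 z=0 v=1 u=1 p=0 r=0 y=0 clk=1
  Δ1: u:1→0, clk:1→0
  Δ2: x:1→0, p:0→1
  Δ3: v:1→0
  Δ4: p:1→0
  (4Δ to stable)
t=16 Δ0: q=0 x=0 z=0 v=0 u=0 p=0 r=0 y=0 clk=0
  Δ1: clk:0→1
  Δ2: q:0→1
  Δ3: x:0→1, v:0→1
  Δ4: z:0→1, p:0→1
  (4Δ to stable)
t=17 Δ0: q=1 x=1 z=1 v=1 u=0 p=1 r=0 y=0 clk=1
  Δ1: clk:1→0
  (1Δ to stable)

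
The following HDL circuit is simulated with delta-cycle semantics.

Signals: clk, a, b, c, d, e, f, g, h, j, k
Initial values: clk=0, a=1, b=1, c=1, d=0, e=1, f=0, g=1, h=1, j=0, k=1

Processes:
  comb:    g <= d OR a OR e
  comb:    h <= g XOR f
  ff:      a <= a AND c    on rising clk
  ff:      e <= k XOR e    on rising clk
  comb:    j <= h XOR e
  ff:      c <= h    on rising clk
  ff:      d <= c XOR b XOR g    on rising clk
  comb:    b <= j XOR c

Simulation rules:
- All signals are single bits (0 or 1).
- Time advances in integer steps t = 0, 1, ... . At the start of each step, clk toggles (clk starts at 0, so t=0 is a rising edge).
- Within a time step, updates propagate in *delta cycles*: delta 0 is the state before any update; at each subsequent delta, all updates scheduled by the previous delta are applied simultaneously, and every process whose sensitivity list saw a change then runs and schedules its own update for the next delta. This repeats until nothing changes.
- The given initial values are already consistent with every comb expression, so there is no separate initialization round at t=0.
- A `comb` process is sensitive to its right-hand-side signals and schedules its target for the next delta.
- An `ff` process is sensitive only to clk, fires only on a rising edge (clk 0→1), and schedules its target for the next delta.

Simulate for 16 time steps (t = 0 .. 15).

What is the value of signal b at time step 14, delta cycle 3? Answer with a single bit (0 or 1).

0

t0.Δ0 c=1 d=0 f=0 a=1 clk=0 k=1 e=1 g=1 j=0 b=1 h=1
t0.Δ1 c=1 d=0 f=0 a=1 clk=1 k=1 e=1 g=1 j=0 b=1 h=1
t0.Δ2 c=1 d=1 f=0 a=1 clk=1 k=1 e=0 g=1 j=0 b=1 h=1
t0.Δ3 c=1 d=1 f=0 a=1 clk=1 k=1 e=0 g=1 j=1 b=1 h=1
t0.Δ4 c=1 d=1 f=0 a=1 clk=1 k=1 e=0 g=1 j=1 b=0 h=1
t1.Δ0 c=1 d=1 f=0 a=1 clk=1 k=1 e=0 g=1 j=1 b=0 h=1
t1.Δ1 c=1 d=1 f=0 a=1 clk=0 k=1 e=0 g=1 j=1 b=0 h=1
t2.Δ0 c=1 d=1 f=0 a=1 clk=0 k=1 e=0 g=1 j=1 b=0 h=1
t2.Δ1 c=1 d=1 f=0 a=1 clk=1 k=1 e=0 g=1 j=1 b=0 h=1
t2.Δ2 c=1 d=0 f=0 a=1 clk=1 k=1 e=1 g=1 j=1 b=0 h=1
t2.Δ3 c=1 d=0 f=0 a=1 clk=1 k=1 e=1 g=1 j=0 b=0 h=1
t2.Δ4 c=1 d=0 f=0 a=1 clk=1 k=1 e=1 g=1 j=0 b=1 h=1
t3.Δ0 c=1 d=0 f=0 a=1 clk=1 k=1 e=1 g=1 j=0 b=1 h=1
t3.Δ1 c=1 d=0 f=0 a=1 clk=0 k=1 e=1 g=1 j=0 b=1 h=1
t4.Δ0 c=1 d=0 f=0 a=1 clk=0 k=1 e=1 g=1 j=0 b=1 h=1
t4.Δ1 c=1 d=0 f=0 a=1 clk=1 k=1 e=1 g=1 j=0 b=1 h=1
t4.Δ2 c=1 d=1 f=0 a=1 clk=1 k=1 e=0 g=1 j=0 b=1 h=1
t4.Δ3 c=1 d=1 f=0 a=1 clk=1 k=1 e=0 g=1 j=1 b=1 h=1
t4.Δ4 c=1 d=1 f=0 a=1 clk=1 k=1 e=0 g=1 j=1 b=0 h=1
t5.Δ0 c=1 d=1 f=0 a=1 clk=1 k=1 e=0 g=1 j=1 b=0 h=1
t5.Δ1 c=1 d=1 f=0 a=1 clk=0 k=1 e=0 g=1 j=1 b=0 h=1
t6.Δ0 c=1 d=1 f=0 a=1 clk=0 k=1 e=0 g=1 j=1 b=0 h=1
t6.Δ1 c=1 d=1 f=0 a=1 clk=1 k=1 e=0 g=1 j=1 b=0 h=1
t6.Δ2 c=1 d=0 f=0 a=1 clk=1 k=1 e=1 g=1 j=1 b=0 h=1
t6.Δ3 c=1 d=0 f=0 a=1 clk=1 k=1 e=1 g=1 j=0 b=0 h=1
t6.Δ4 c=1 d=0 f=0 a=1 clk=1 k=1 e=1 g=1 j=0 b=1 h=1
t7.Δ0 c=1 d=0 f=0 a=1 clk=1 k=1 e=1 g=1 j=0 b=1 h=1
t7.Δ1 c=1 d=0 f=0 a=1 clk=0 k=1 e=1 g=1 j=0 b=1 h=1
t8.Δ0 c=1 d=0 f=0 a=1 clk=0 k=1 e=1 g=1 j=0 b=1 h=1
t8.Δ1 c=1 d=0 f=0 a=1 clk=1 k=1 e=1 g=1 j=0 b=1 h=1
t8.Δ2 c=1 d=1 f=0 a=1 clk=1 k=1 e=0 g=1 j=0 b=1 h=1
t8.Δ3 c=1 d=1 f=0 a=1 clk=1 k=1 e=0 g=1 j=1 b=1 h=1
t8.Δ4 c=1 d=1 f=0 a=1 clk=1 k=1 e=0 g=1 j=1 b=0 h=1
t9.Δ0 c=1 d=1 f=0 a=1 clk=1 k=1 e=0 g=1 j=1 b=0 h=1
t9.Δ1 c=1 d=1 f=0 a=1 clk=0 k=1 e=0 g=1 j=1 b=0 h=1
t10.Δ0 c=1 d=1 f=0 a=1 clk=0 k=1 e=0 g=1 j=1 b=0 h=1
t10.Δ1 c=1 d=1 f=0 a=1 clk=1 k=1 e=0 g=1 j=1 b=0 h=1
t10.Δ2 c=1 d=0 f=0 a=1 clk=1 k=1 e=1 g=1 j=1 b=0 h=1
t10.Δ3 c=1 d=0 f=0 a=1 clk=1 k=1 e=1 g=1 j=0 b=0 h=1
t10.Δ4 c=1 d=0 f=0 a=1 clk=1 k=1 e=1 g=1 j=0 b=1 h=1
t11.Δ0 c=1 d=0 f=0 a=1 clk=1 k=1 e=1 g=1 j=0 b=1 h=1
t11.Δ1 c=1 d=0 f=0 a=1 clk=0 k=1 e=1 g=1 j=0 b=1 h=1
t12.Δ0 c=1 d=0 f=0 a=1 clk=0 k=1 e=1 g=1 j=0 b=1 h=1
t12.Δ1 c=1 d=0 f=0 a=1 clk=1 k=1 e=1 g=1 j=0 b=1 h=1
t12.Δ2 c=1 d=1 f=0 a=1 clk=1 k=1 e=0 g=1 j=0 b=1 h=1
t12.Δ3 c=1 d=1 f=0 a=1 clk=1 k=1 e=0 g=1 j=1 b=1 h=1
t12.Δ4 c=1 d=1 f=0 a=1 clk=1 k=1 e=0 g=1 j=1 b=0 h=1
t13.Δ0 c=1 d=1 f=0 a=1 clk=1 k=1 e=0 g=1 j=1 b=0 h=1
t13.Δ1 c=1 d=1 f=0 a=1 clk=0 k=1 e=0 g=1 j=1 b=0 h=1
t14.Δ0 c=1 d=1 f=0 a=1 clk=0 k=1 e=0 g=1 j=1 b=0 h=1
t14.Δ1 c=1 d=1 f=0 a=1 clk=1 k=1 e=0 g=1 j=1 b=0 h=1
t14.Δ2 c=1 d=0 f=0 a=1 clk=1 k=1 e=1 g=1 j=1 b=0 h=1
t14.Δ3 c=1 d=0 f=0 a=1 clk=1 k=1 e=1 g=1 j=0 b=0 h=1
t14.Δ4 c=1 d=0 f=0 a=1 clk=1 k=1 e=1 g=1 j=0 b=1 h=1
t15.Δ0 c=1 d=0 f=0 a=1 clk=1 k=1 e=1 g=1 j=0 b=1 h=1
t15.Δ1 c=1 d=0 f=0 a=1 clk=0 k=1 e=1 g=1 j=0 b=1 h=1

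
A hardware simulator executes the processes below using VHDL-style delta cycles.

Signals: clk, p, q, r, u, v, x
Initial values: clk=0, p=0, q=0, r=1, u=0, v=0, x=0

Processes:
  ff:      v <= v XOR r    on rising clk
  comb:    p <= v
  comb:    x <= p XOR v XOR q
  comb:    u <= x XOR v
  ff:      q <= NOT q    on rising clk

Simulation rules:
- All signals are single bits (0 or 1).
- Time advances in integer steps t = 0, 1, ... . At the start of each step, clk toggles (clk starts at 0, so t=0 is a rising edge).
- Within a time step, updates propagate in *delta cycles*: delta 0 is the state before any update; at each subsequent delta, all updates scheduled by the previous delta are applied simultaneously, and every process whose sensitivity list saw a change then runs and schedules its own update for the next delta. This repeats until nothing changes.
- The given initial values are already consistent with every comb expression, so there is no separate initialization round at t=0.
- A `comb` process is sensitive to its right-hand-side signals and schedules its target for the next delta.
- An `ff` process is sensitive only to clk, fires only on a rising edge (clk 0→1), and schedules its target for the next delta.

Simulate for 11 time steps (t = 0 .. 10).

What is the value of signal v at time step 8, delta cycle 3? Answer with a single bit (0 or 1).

1

t0.Δ0 q=0 x=0 u=0 p=0 clk=0 r=1 v=0
t0.Δ1 q=0 x=0 u=0 p=0 clk=1 r=1 v=0
t0.Δ2 q=1 x=0 u=0 p=0 clk=1 r=1 v=1
t0.Δ3 q=1 x=0 u=1 p=1 clk=1 r=1 v=1
t0.Δ4 q=1 x=1 u=1 p=1 clk=1 r=1 v=1
t0.Δ5 q=1 x=1 u=0 p=1 clk=1 r=1 v=1
t1.Δ0 q=1 x=1 u=0 p=1 clk=1 r=1 v=1
t1.Δ1 q=1 x=1 u=0 p=1 clk=0 r=1 v=1
t2.Δ0 q=1 x=1 u=0 p=1 clk=0 r=1 v=1
t2.Δ1 q=1 x=1 u=0 p=1 clk=1 r=1 v=1
t2.Δ2 q=0 x=1 u=0 p=1 clk=1 r=1 v=0
t2.Δ3 q=0 x=1 u=1 p=0 clk=1 r=1 v=0
t2.Δ4 q=0 x=0 u=1 p=0 clk=1 r=1 v=0
t2.Δ5 q=0 x=0 u=0 p=0 clk=1 r=1 v=0
t3.Δ0 q=0 x=0 u=0 p=0 clk=1 r=1 v=0
t3.Δ1 q=0 x=0 u=0 p=0 clk=0 r=1 v=0
t4.Δ0 q=0 x=0 u=0 p=0 clk=0 r=1 v=0
t4.Δ1 q=0 x=0 u=0 p=0 clk=1 r=1 v=0
t4.Δ2 q=1 x=0 u=0 p=0 clk=1 r=1 v=1
t4.Δ3 q=1 x=0 u=1 p=1 clk=1 r=1 v=1
t4.Δ4 q=1 x=1 u=1 p=1 clk=1 r=1 v=1
t4.Δ5 q=1 x=1 u=0 p=1 clk=1 r=1 v=1
t5.Δ0 q=1 x=1 u=0 p=1 clk=1 r=1 v=1
t5.Δ1 q=1 x=1 u=0 p=1 clk=0 r=1 v=1
t6.Δ0 q=1 x=1 u=0 p=1 clk=0 r=1 v=1
t6.Δ1 q=1 x=1 u=0 p=1 clk=1 r=1 v=1
t6.Δ2 q=0 x=1 u=0 p=1 clk=1 r=1 v=0
t6.Δ3 q=0 x=1 u=1 p=0 clk=1 r=1 v=0
t6.Δ4 q=0 x=0 u=1 p=0 clk=1 r=1 v=0
t6.Δ5 q=0 x=0 u=0 p=0 clk=1 r=1 v=0
t7.Δ0 q=0 x=0 u=0 p=0 clk=1 r=1 v=0
t7.Δ1 q=0 x=0 u=0 p=0 clk=0 r=1 v=0
t8.Δ0 q=0 x=0 u=0 p=0 clk=0 r=1 v=0
t8.Δ1 q=0 x=0 u=0 p=0 clk=1 r=1 v=0
t8.Δ2 q=1 x=0 u=0 p=0 clk=1 r=1 v=1
t8.Δ3 q=1 x=0 u=1 p=1 clk=1 r=1 v=1
t8.Δ4 q=1 x=1 u=1 p=1 clk=1 r=1 v=1
t8.Δ5 q=1 x=1 u=0 p=1 clk=1 r=1 v=1
t9.Δ0 q=1 x=1 u=0 p=1 clk=1 r=1 v=1
t9.Δ1 q=1 x=1 u=0 p=1 clk=0 r=1 v=1
t10.Δ0 q=1 x=1 u=0 p=1 clk=0 r=1 v=1
t10.Δ1 q=1 x=1 u=0 p=1 clk=1 r=1 v=1
t10.Δ2 q=0 x=1 u=0 p=1 clk=1 r=1 v=0
t10.Δ3 q=0 x=1 u=1 p=0 clk=1 r=1 v=0
t10.Δ4 q=0 x=0 u=1 p=0 clk=1 r=1 v=0
t10.Δ5 q=0 x=0 u=0 p=0 clk=1 r=1 v=0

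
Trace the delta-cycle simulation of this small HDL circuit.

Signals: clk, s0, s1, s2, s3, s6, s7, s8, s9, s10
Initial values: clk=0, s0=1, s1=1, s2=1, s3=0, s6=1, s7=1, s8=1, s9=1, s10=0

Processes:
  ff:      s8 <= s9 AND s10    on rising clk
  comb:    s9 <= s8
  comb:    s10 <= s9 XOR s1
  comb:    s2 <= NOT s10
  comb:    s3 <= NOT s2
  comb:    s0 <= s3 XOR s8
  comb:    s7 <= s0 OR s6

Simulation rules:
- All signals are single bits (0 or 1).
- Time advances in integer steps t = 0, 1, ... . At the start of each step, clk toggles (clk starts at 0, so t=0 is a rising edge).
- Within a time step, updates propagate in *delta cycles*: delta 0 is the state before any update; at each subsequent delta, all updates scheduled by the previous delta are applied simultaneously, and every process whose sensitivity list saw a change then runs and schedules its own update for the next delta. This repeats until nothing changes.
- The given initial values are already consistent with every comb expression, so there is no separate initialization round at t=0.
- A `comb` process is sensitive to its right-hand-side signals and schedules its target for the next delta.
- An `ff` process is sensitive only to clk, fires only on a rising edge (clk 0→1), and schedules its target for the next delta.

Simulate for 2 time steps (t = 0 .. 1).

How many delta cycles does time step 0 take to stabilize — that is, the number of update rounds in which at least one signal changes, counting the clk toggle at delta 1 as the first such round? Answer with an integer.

7

t0.Δ0 s8=1 s10=0 s7=1 s2=1 s9=1 s0=1 s1=1 s6=1 clk=0 s3=0
t0.Δ1 s8=1 s10=0 s7=1 s2=1 s9=1 s0=1 s1=1 s6=1 clk=1 s3=0
t0.Δ2 s8=0 s10=0 s7=1 s2=1 s9=1 s0=1 s1=1 s6=1 clk=1 s3=0
t0.Δ3 s8=0 s10=0 s7=1 s2=1 s9=0 s0=0 s1=1 s6=1 clk=1 s3=0
t0.Δ4 s8=0 s10=1 s7=1 s2=1 s9=0 s0=0 s1=1 s6=1 clk=1 s3=0
t0.Δ5 s8=0 s10=1 s7=1 s2=0 s9=0 s0=0 s1=1 s6=1 clk=1 s3=0
t0.Δ6 s8=0 s10=1 s7=1 s2=0 s9=0 s0=0 s1=1 s6=1 clk=1 s3=1
t0.Δ7 s8=0 s10=1 s7=1 s2=0 s9=0 s0=1 s1=1 s6=1 clk=1 s3=1
t1.Δ0 s8=0 s10=1 s7=1 s2=0 s9=0 s0=1 s1=1 s6=1 clk=1 s3=1
t1.Δ1 s8=0 s10=1 s7=1 s2=0 s9=0 s0=1 s1=1 s6=1 clk=0 s3=1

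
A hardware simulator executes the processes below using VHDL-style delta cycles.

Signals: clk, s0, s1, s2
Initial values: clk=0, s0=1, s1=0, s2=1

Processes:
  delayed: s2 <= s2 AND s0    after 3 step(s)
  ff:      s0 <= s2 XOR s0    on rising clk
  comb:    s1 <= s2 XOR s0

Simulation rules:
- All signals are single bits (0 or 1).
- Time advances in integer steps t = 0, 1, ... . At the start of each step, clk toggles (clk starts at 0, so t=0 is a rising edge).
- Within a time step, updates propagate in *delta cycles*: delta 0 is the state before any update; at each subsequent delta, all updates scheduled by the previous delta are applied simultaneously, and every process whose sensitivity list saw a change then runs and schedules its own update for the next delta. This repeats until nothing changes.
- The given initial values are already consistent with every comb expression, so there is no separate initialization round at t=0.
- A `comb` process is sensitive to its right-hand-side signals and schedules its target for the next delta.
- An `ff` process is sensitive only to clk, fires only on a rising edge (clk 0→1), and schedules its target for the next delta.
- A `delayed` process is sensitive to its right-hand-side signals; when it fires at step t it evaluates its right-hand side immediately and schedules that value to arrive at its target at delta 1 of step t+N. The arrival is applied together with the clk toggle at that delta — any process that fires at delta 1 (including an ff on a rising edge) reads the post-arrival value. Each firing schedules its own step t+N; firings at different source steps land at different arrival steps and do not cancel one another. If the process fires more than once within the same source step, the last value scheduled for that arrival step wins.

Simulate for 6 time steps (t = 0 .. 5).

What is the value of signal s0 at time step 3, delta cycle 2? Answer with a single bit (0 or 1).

1

t=0 Δ0: s0=1 s2=1 s1=0 clk=0
  Δ1: clk:0→1
  Δ2: s0:1→0
  Δ3: s1:0→1
  (3Δ to stable)
t=1 Δ0: s0=0 s2=1 s1=1 clk=1
  Δ1: clk:1→0
  (1Δ to stable)
t=2 Δ0: s0=0 s2=1 s1=1 clk=0
  Δ1: clk:0→1
  Δ2: s0:0→1
  Δ3: s1:1→0
  (3Δ to stable)
t=3 Δ0: s0=1 s2=1 s1=0 clk=1
  Δ1: s2:1→0, clk:1→0
  Δ2: s1:0→1
  (2Δ to stable)
t=4 Δ0: s0=1 s2=0 s1=1 clk=0
  Δ1: clk:0→1
  (1Δ to stable)
t=5 Δ0: s0=1 s2=0 s1=1 clk=1
  Δ1: s2:0→1, clk:1→0
  Δ2: s1:1→0
  (2Δ to stable)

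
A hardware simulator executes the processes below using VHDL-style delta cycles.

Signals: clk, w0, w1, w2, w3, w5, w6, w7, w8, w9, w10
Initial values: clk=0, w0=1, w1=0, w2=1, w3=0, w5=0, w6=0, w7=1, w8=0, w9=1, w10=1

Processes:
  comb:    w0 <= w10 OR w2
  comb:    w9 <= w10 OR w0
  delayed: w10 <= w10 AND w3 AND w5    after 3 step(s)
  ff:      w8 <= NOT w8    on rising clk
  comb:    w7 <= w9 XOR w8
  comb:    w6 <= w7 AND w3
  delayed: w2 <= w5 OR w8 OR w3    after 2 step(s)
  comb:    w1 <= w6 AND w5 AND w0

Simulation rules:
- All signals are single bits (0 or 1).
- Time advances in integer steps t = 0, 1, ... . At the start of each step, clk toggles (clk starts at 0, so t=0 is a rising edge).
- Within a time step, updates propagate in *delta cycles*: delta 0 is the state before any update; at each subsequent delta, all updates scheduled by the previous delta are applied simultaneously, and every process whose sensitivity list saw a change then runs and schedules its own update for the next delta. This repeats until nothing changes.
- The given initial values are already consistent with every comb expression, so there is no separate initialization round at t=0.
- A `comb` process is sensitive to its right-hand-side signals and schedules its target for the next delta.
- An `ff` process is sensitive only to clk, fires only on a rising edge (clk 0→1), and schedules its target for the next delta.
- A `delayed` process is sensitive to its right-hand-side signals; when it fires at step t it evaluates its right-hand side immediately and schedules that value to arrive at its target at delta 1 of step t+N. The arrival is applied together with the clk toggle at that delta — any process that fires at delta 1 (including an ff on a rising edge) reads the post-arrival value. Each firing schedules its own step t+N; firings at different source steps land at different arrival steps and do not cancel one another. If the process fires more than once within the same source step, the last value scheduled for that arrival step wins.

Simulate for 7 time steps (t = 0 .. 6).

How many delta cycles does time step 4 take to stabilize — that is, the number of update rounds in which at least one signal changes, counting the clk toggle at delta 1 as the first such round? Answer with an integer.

3

t=0 Δ0: w7=1 w5=0 clk=0 w8=0 w2=1 w10=1 w6=0 w0=1 w9=1 w3=0 w1=0
  Δ1: clk:0→1
  Δ2: w8:0→1
  Δ3: w7:1→0
  (3Δ to stable)
t=1 Δ0: w7=0 w5=0 clk=1 w8=1 w2=1 w10=1 w6=0 w0=1 w9=1 w3=0 w1=0
  Δ1: clk:1→0
  (1Δ to stable)
t=2 Δ0: w7=0 w5=0 clk=0 w8=1 w2=1 w10=1 w6=0 w0=1 w9=1 w3=0 w1=0
  Δ1: clk:0→1
  Δ2: w8:1→0
  Δ3: w7:0→1
  (3Δ to stable)
t=3 Δ0: w7=1 w5=0 clk=1 w8=0 w2=1 w10=1 w6=0 w0=1 w9=1 w3=0 w1=0
  Δ1: clk:1→0
  (1Δ to stable)
t=4 Δ0: w7=1 w5=0 clk=0 w8=0 w2=1 w10=1 w6=0 w0=1 w9=1 w3=0 w1=0
  Δ1: clk:0→1, w2:1→0
  Δ2: w8:0→1
  Δ3: w7:1→0
  (3Δ to stable)
t=5 Δ0: w7=0 w5=0 clk=1 w8=1 w2=0 w10=1 w6=0 w0=1 w9=1 w3=0 w1=0
  Δ1: clk:1→0
  (1Δ to stable)
t=6 Δ0: w7=0 w5=0 clk=0 w8=1 w2=0 w10=1 w6=0 w0=1 w9=1 w3=0 w1=0
  Δ1: clk:0→1, w2:0→1
  Δ2: w8:1→0
  Δ3: w7:0→1
  (3Δ to stable)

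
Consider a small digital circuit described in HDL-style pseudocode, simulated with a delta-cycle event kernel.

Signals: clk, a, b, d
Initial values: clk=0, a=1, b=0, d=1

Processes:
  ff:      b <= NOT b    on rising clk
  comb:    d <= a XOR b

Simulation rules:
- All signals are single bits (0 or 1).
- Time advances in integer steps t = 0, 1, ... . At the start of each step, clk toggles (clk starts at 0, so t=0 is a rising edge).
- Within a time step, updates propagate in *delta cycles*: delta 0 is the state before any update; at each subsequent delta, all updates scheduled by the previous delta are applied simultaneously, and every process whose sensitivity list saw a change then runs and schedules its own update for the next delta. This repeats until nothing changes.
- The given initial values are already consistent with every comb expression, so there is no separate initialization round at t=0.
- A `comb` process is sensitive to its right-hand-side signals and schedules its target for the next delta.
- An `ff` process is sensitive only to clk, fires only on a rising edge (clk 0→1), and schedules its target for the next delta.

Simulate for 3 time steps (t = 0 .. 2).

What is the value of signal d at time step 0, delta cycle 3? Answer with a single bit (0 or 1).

t=0 Δ0: b=0 clk=0 d=1 a=1
  Δ1: clk:0→1
  Δ2: b:0→1
  Δ3: d:1→0
  (3Δ to stable)
t=1 Δ0: b=1 clk=1 d=0 a=1
  Δ1: clk:1→0
  (1Δ to stable)
t=2 Δ0: b=1 clk=0 d=0 a=1
  Δ1: clk:0→1
  Δ2: b:1→0
  Δ3: d:0→1
  (3Δ to stable)

0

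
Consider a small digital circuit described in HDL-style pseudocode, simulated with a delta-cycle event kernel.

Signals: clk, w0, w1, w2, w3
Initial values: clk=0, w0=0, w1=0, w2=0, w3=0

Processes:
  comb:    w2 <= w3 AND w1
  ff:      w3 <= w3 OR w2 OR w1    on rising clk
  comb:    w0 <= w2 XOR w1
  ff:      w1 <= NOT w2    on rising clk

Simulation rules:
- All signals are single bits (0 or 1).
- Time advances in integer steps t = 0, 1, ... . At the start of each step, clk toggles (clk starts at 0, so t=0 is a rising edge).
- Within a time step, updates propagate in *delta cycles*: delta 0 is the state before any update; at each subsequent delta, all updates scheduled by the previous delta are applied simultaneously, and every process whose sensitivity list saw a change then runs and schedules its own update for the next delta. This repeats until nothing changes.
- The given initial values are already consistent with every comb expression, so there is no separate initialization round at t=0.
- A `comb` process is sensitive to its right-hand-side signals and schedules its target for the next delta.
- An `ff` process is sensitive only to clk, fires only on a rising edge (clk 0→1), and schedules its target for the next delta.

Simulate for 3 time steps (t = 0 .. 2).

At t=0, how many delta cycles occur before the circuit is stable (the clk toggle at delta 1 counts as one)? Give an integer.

t0.Δ0 w2=0 clk=0 w1=0 w3=0 w0=0
t0.Δ1 w2=0 clk=1 w1=0 w3=0 w0=0
t0.Δ2 w2=0 clk=1 w1=1 w3=0 w0=0
t0.Δ3 w2=0 clk=1 w1=1 w3=0 w0=1
t1.Δ0 w2=0 clk=1 w1=1 w3=0 w0=1
t1.Δ1 w2=0 clk=0 w1=1 w3=0 w0=1
t2.Δ0 w2=0 clk=0 w1=1 w3=0 w0=1
t2.Δ1 w2=0 clk=1 w1=1 w3=0 w0=1
t2.Δ2 w2=0 clk=1 w1=1 w3=1 w0=1
t2.Δ3 w2=1 clk=1 w1=1 w3=1 w0=1
t2.Δ4 w2=1 clk=1 w1=1 w3=1 w0=0

3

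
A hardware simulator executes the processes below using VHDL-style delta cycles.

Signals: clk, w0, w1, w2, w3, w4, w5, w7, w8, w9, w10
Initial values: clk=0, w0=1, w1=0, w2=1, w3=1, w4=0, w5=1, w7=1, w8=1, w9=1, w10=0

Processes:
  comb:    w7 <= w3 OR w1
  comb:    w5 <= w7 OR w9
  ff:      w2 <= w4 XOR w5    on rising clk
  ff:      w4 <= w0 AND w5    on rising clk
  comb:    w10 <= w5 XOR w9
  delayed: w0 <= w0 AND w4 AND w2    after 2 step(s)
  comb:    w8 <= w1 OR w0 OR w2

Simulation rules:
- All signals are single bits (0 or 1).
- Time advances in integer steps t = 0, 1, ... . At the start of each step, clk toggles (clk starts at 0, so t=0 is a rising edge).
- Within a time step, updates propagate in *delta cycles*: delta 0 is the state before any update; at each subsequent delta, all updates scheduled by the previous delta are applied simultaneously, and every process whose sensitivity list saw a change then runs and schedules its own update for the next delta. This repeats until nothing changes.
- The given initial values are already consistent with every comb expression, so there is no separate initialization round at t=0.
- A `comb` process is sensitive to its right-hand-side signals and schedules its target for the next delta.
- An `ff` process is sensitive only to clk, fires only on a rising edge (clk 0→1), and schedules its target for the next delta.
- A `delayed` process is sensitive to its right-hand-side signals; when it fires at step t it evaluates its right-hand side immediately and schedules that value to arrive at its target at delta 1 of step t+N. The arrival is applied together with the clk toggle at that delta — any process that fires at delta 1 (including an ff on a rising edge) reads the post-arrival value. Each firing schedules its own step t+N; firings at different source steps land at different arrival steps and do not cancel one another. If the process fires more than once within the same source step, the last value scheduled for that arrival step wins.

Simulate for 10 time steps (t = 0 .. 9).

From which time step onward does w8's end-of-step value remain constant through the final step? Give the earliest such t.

t=0 Δ0: w10=0 w5=1 w8=1 w9=1 w3=1 w4=0 w7=1 w1=0 clk=0 w0=1 w2=1
  Δ1: clk:0→1
  Δ2: w4:0→1
  (2Δ to stable)
t=1 Δ0: w10=0 w5=1 w8=1 w9=1 w3=1 w4=1 w7=1 w1=0 clk=1 w0=1 w2=1
  Δ1: clk:1→0
  (1Δ to stable)
t=2 Δ0: w10=0 w5=1 w8=1 w9=1 w3=1 w4=1 w7=1 w1=0 clk=0 w0=1 w2=1
  Δ1: clk:0→1
  Δ2: w2:1→0
  (2Δ to stable)
t=3 Δ0: w10=0 w5=1 w8=1 w9=1 w3=1 w4=1 w7=1 w1=0 clk=1 w0=1 w2=0
  Δ1: clk:1→0
  (1Δ to stable)
t=4 Δ0: w10=0 w5=1 w8=1 w9=1 w3=1 w4=1 w7=1 w1=0 clk=0 w0=1 w2=0
  Δ1: clk:0→1, w0:1→0
  Δ2: w8:1→0, w4:1→0
  (2Δ to stable)
t=5 Δ0: w10=0 w5=1 w8=0 w9=1 w3=1 w4=0 w7=1 w1=0 clk=1 w0=0 w2=0
  Δ1: clk:1→0
  (1Δ to stable)
t=6 Δ0: w10=0 w5=1 w8=0 w9=1 w3=1 w4=0 w7=1 w1=0 clk=0 w0=0 w2=0
  Δ1: clk:0→1
  Δ2: w2:0→1
  Δ3: w8:0→1
  (3Δ to stable)
t=7 Δ0: w10=0 w5=1 w8=1 w9=1 w3=1 w4=0 w7=1 w1=0 clk=1 w0=0 w2=1
  Δ1: clk:1→0
  (1Δ to stable)
t=8 Δ0: w10=0 w5=1 w8=1 w9=1 w3=1 w4=0 w7=1 w1=0 clk=0 w0=0 w2=1
  Δ1: clk:0→1
  (1Δ to stable)
t=9 Δ0: w10=0 w5=1 w8=1 w9=1 w3=1 w4=0 w7=1 w1=0 clk=1 w0=0 w2=1
  Δ1: clk:1→0
  (1Δ to stable)

6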